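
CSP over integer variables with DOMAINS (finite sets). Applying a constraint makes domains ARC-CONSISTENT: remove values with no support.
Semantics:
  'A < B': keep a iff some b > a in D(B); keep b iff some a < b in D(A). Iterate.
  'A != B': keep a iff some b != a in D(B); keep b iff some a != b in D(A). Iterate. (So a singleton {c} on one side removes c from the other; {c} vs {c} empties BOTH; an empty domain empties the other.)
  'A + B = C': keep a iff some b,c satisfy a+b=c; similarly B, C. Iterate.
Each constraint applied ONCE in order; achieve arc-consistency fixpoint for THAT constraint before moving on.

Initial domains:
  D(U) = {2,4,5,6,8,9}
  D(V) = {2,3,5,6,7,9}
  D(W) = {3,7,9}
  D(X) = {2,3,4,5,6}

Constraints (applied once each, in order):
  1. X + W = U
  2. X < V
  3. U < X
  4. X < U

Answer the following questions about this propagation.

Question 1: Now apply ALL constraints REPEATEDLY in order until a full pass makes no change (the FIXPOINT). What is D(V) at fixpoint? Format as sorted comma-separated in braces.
Answer: {}

Derivation:
pass 0 (initial): D(V)={2,3,5,6,7,9}
pass 1: U {2,4,5,6,8,9}->{}; V {2,3,5,6,7,9}->{3,5,6,7,9}; W {3,7,9}->{3,7}; X {2,3,4,5,6}->{}
pass 2: V {3,5,6,7,9}->{}; W {3,7}->{}
pass 3: no change
Fixpoint after 3 passes: D(V) = {}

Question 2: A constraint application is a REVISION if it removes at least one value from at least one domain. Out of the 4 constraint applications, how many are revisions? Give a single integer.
Answer: 4

Derivation:
Constraint 1 (X + W = U) on D(X)={2,3,4,5,6} D(W)={3,7,9} D(U)={2,4,5,6,8,9}: X {2,3,4,5,6}->{2,3,5,6}; W {3,7,9}->{3,7}; U {2,4,5,6,8,9}->{5,6,8,9} => REVISION
Constraint 2 (X < V) on D(X)={2,3,5,6} D(V)={2,3,5,6,7,9}: V {2,3,5,6,7,9}->{3,5,6,7,9} => REVISION
Constraint 3 (U < X) on D(U)={5,6,8,9} D(X)={2,3,5,6}: U {5,6,8,9}->{5}; X {2,3,5,6}->{6} => REVISION
Constraint 4 (X < U) on D(X)={6} D(U)={5}: X {6}->{}; U {5}->{} => REVISION
Total revisions = 4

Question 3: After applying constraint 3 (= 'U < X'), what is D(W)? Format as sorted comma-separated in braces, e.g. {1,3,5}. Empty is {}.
Constraint 1 (X + W = U) on D(X)={2,3,4,5,6} D(W)={3,7,9} D(U)={2,4,5,6,8,9}: X {2,3,4,5,6}->{2,3,5,6}; W {3,7,9}->{3,7}; U {2,4,5,6,8,9}->{5,6,8,9}
Constraint 2 (X < V) on D(X)={2,3,5,6} D(V)={2,3,5,6,7,9}: V {2,3,5,6,7,9}->{3,5,6,7,9}
Constraint 3 (U < X) on D(U)={5,6,8,9} D(X)={2,3,5,6}: U {5,6,8,9}->{5}; X {2,3,5,6}->{6}
So after constraint 3: D(W) = {3,7}

Answer: {3,7}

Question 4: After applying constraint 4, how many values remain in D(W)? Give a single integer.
Constraint 1 (X + W = U) on D(X)={2,3,4,5,6} D(W)={3,7,9} D(U)={2,4,5,6,8,9}: X {2,3,4,5,6}->{2,3,5,6}; W {3,7,9}->{3,7}; U {2,4,5,6,8,9}->{5,6,8,9}
Constraint 2 (X < V) on D(X)={2,3,5,6} D(V)={2,3,5,6,7,9}: V {2,3,5,6,7,9}->{3,5,6,7,9}
Constraint 3 (U < X) on D(U)={5,6,8,9} D(X)={2,3,5,6}: U {5,6,8,9}->{5}; X {2,3,5,6}->{6}
Constraint 4 (X < U) on D(X)={6} D(U)={5}: X {6}->{}; U {5}->{}
So after constraint 4: D(W)={3,7}, size = 2

Answer: 2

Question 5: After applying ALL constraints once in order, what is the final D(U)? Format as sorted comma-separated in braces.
Constraint 1 (X + W = U) on D(X)={2,3,4,5,6} D(W)={3,7,9} D(U)={2,4,5,6,8,9}: X {2,3,4,5,6}->{2,3,5,6}; W {3,7,9}->{3,7}; U {2,4,5,6,8,9}->{5,6,8,9}
Constraint 2 (X < V) on D(X)={2,3,5,6} D(V)={2,3,5,6,7,9}: V {2,3,5,6,7,9}->{3,5,6,7,9}
Constraint 3 (U < X) on D(U)={5,6,8,9} D(X)={2,3,5,6}: U {5,6,8,9}->{5}; X {2,3,5,6}->{6}
Constraint 4 (X < U) on D(X)={6} D(U)={5}: X {6}->{}; U {5}->{}
So after all 4 constraints: D(U) = {}

Answer: {}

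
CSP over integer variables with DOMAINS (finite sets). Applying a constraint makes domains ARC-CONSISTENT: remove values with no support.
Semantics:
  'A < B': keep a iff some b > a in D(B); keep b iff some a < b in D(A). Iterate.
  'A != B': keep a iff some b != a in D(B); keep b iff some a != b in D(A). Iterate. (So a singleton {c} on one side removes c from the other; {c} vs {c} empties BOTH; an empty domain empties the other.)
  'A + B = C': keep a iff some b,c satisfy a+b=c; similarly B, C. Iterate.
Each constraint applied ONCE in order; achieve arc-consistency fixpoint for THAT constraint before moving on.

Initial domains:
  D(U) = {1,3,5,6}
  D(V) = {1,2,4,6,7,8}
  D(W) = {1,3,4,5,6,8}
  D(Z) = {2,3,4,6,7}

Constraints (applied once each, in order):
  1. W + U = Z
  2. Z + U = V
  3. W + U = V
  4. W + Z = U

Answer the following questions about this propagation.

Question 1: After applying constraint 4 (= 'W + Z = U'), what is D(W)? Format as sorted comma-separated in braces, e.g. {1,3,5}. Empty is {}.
Constraint 1 (W + U = Z) on D(W)={1,3,4,5,6,8} D(U)={1,3,5,6} D(Z)={2,3,4,6,7}: W {1,3,4,5,6,8}->{1,3,4,5,6}; Z {2,3,4,6,7}->{2,4,6,7}
Constraint 2 (Z + U = V) on D(Z)={2,4,6,7} D(U)={1,3,5,6} D(V)={1,2,4,6,7,8}: V {1,2,4,6,7,8}->{7,8}
Constraint 3 (W + U = V) on D(W)={1,3,4,5,6} D(U)={1,3,5,6} D(V)={7,8}: no change
Constraint 4 (W + Z = U) on D(W)={1,3,4,5,6} D(Z)={2,4,6,7} D(U)={1,3,5,6}: W {1,3,4,5,6}->{1,3,4}; Z {2,4,6,7}->{2,4}; U {1,3,5,6}->{3,5,6}
So after constraint 4: D(W) = {1,3,4}

Answer: {1,3,4}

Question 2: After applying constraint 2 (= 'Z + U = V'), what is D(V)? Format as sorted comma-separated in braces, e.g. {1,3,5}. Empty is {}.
Constraint 1 (W + U = Z) on D(W)={1,3,4,5,6,8} D(U)={1,3,5,6} D(Z)={2,3,4,6,7}: W {1,3,4,5,6,8}->{1,3,4,5,6}; Z {2,3,4,6,7}->{2,4,6,7}
Constraint 2 (Z + U = V) on D(Z)={2,4,6,7} D(U)={1,3,5,6} D(V)={1,2,4,6,7,8}: V {1,2,4,6,7,8}->{7,8}
So after constraint 2: D(V) = {7,8}

Answer: {7,8}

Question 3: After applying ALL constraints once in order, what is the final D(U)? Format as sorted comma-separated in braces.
Constraint 1 (W + U = Z) on D(W)={1,3,4,5,6,8} D(U)={1,3,5,6} D(Z)={2,3,4,6,7}: W {1,3,4,5,6,8}->{1,3,4,5,6}; Z {2,3,4,6,7}->{2,4,6,7}
Constraint 2 (Z + U = V) on D(Z)={2,4,6,7} D(U)={1,3,5,6} D(V)={1,2,4,6,7,8}: V {1,2,4,6,7,8}->{7,8}
Constraint 3 (W + U = V) on D(W)={1,3,4,5,6} D(U)={1,3,5,6} D(V)={7,8}: no change
Constraint 4 (W + Z = U) on D(W)={1,3,4,5,6} D(Z)={2,4,6,7} D(U)={1,3,5,6}: W {1,3,4,5,6}->{1,3,4}; Z {2,4,6,7}->{2,4}; U {1,3,5,6}->{3,5,6}
So after all 4 constraints: D(U) = {3,5,6}

Answer: {3,5,6}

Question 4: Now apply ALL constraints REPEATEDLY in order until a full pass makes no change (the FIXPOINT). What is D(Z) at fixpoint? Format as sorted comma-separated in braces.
pass 0 (initial): D(Z)={2,3,4,6,7}
pass 1: U {1,3,5,6}->{3,5,6}; V {1,2,4,6,7,8}->{7,8}; W {1,3,4,5,6,8}->{1,3,4}; Z {2,3,4,6,7}->{2,4}
pass 2: U {3,5,6}->{}; V {7,8}->{}; W {1,3,4}->{}; Z {2,4}->{}
pass 3: no change
Fixpoint after 3 passes: D(Z) = {}

Answer: {}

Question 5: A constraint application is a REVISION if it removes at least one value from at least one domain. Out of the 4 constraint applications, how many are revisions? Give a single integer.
Constraint 1 (W + U = Z) on D(W)={1,3,4,5,6,8} D(U)={1,3,5,6} D(Z)={2,3,4,6,7}: W {1,3,4,5,6,8}->{1,3,4,5,6}; Z {2,3,4,6,7}->{2,4,6,7} => REVISION
Constraint 2 (Z + U = V) on D(Z)={2,4,6,7} D(U)={1,3,5,6} D(V)={1,2,4,6,7,8}: V {1,2,4,6,7,8}->{7,8} => REVISION
Constraint 3 (W + U = V) on D(W)={1,3,4,5,6} D(U)={1,3,5,6} D(V)={7,8}: no change => not a revision
Constraint 4 (W + Z = U) on D(W)={1,3,4,5,6} D(Z)={2,4,6,7} D(U)={1,3,5,6}: W {1,3,4,5,6}->{1,3,4}; Z {2,4,6,7}->{2,4}; U {1,3,5,6}->{3,5,6} => REVISION
Total revisions = 3

Answer: 3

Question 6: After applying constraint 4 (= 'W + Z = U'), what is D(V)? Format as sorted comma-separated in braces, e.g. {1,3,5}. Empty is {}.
Answer: {7,8}

Derivation:
Constraint 1 (W + U = Z) on D(W)={1,3,4,5,6,8} D(U)={1,3,5,6} D(Z)={2,3,4,6,7}: W {1,3,4,5,6,8}->{1,3,4,5,6}; Z {2,3,4,6,7}->{2,4,6,7}
Constraint 2 (Z + U = V) on D(Z)={2,4,6,7} D(U)={1,3,5,6} D(V)={1,2,4,6,7,8}: V {1,2,4,6,7,8}->{7,8}
Constraint 3 (W + U = V) on D(W)={1,3,4,5,6} D(U)={1,3,5,6} D(V)={7,8}: no change
Constraint 4 (W + Z = U) on D(W)={1,3,4,5,6} D(Z)={2,4,6,7} D(U)={1,3,5,6}: W {1,3,4,5,6}->{1,3,4}; Z {2,4,6,7}->{2,4}; U {1,3,5,6}->{3,5,6}
So after constraint 4: D(V) = {7,8}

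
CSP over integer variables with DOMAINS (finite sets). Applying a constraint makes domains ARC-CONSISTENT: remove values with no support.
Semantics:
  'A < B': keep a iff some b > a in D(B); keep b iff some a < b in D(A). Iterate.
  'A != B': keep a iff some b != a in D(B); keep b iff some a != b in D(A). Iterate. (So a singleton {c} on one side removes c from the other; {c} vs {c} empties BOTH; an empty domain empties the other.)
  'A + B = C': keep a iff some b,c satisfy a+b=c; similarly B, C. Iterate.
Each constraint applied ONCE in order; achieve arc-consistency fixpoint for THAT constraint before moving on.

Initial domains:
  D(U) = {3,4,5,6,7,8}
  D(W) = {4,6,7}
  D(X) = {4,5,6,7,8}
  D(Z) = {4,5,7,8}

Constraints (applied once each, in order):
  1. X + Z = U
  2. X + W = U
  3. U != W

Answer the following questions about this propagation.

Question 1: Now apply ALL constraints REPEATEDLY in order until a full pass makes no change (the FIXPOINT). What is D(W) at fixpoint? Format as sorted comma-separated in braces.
Answer: {4}

Derivation:
pass 0 (initial): D(W)={4,6,7}
pass 1: U {3,4,5,6,7,8}->{8}; W {4,6,7}->{4}; X {4,5,6,7,8}->{4}; Z {4,5,7,8}->{4}
pass 2: no change
Fixpoint after 2 passes: D(W) = {4}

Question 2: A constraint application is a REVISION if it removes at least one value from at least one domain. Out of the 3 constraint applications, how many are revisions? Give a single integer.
Answer: 2

Derivation:
Constraint 1 (X + Z = U) on D(X)={4,5,6,7,8} D(Z)={4,5,7,8} D(U)={3,4,5,6,7,8}: X {4,5,6,7,8}->{4}; Z {4,5,7,8}->{4}; U {3,4,5,6,7,8}->{8} => REVISION
Constraint 2 (X + W = U) on D(X)={4} D(W)={4,6,7} D(U)={8}: W {4,6,7}->{4} => REVISION
Constraint 3 (U != W) on D(U)={8} D(W)={4}: no change => not a revision
Total revisions = 2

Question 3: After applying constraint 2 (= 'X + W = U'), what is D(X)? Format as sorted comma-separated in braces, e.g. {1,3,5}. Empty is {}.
Answer: {4}

Derivation:
Constraint 1 (X + Z = U) on D(X)={4,5,6,7,8} D(Z)={4,5,7,8} D(U)={3,4,5,6,7,8}: X {4,5,6,7,8}->{4}; Z {4,5,7,8}->{4}; U {3,4,5,6,7,8}->{8}
Constraint 2 (X + W = U) on D(X)={4} D(W)={4,6,7} D(U)={8}: W {4,6,7}->{4}
So after constraint 2: D(X) = {4}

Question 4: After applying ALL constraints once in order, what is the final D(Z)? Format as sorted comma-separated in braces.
Answer: {4}

Derivation:
Constraint 1 (X + Z = U) on D(X)={4,5,6,7,8} D(Z)={4,5,7,8} D(U)={3,4,5,6,7,8}: X {4,5,6,7,8}->{4}; Z {4,5,7,8}->{4}; U {3,4,5,6,7,8}->{8}
Constraint 2 (X + W = U) on D(X)={4} D(W)={4,6,7} D(U)={8}: W {4,6,7}->{4}
Constraint 3 (U != W) on D(U)={8} D(W)={4}: no change
So after all 3 constraints: D(Z) = {4}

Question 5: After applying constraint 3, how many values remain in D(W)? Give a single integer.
Constraint 1 (X + Z = U) on D(X)={4,5,6,7,8} D(Z)={4,5,7,8} D(U)={3,4,5,6,7,8}: X {4,5,6,7,8}->{4}; Z {4,5,7,8}->{4}; U {3,4,5,6,7,8}->{8}
Constraint 2 (X + W = U) on D(X)={4} D(W)={4,6,7} D(U)={8}: W {4,6,7}->{4}
Constraint 3 (U != W) on D(U)={8} D(W)={4}: no change
So after constraint 3: D(W)={4}, size = 1

Answer: 1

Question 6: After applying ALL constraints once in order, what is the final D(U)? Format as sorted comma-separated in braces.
Answer: {8}

Derivation:
Constraint 1 (X + Z = U) on D(X)={4,5,6,7,8} D(Z)={4,5,7,8} D(U)={3,4,5,6,7,8}: X {4,5,6,7,8}->{4}; Z {4,5,7,8}->{4}; U {3,4,5,6,7,8}->{8}
Constraint 2 (X + W = U) on D(X)={4} D(W)={4,6,7} D(U)={8}: W {4,6,7}->{4}
Constraint 3 (U != W) on D(U)={8} D(W)={4}: no change
So after all 3 constraints: D(U) = {8}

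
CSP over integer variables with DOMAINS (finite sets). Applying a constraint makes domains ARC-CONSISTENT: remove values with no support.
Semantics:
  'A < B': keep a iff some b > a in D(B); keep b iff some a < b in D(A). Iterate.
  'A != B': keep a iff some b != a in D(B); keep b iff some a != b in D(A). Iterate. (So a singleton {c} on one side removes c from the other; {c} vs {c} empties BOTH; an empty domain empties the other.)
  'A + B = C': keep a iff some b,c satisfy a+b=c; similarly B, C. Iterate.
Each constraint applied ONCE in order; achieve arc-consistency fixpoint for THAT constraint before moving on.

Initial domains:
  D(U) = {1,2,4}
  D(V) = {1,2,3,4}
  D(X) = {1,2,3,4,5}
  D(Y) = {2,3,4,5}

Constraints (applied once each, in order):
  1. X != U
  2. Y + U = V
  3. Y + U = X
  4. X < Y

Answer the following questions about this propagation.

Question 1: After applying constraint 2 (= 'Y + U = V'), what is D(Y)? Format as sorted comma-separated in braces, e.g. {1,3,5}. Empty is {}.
Answer: {2,3}

Derivation:
Constraint 1 (X != U) on D(X)={1,2,3,4,5} D(U)={1,2,4}: no change
Constraint 2 (Y + U = V) on D(Y)={2,3,4,5} D(U)={1,2,4} D(V)={1,2,3,4}: Y {2,3,4,5}->{2,3}; U {1,2,4}->{1,2}; V {1,2,3,4}->{3,4}
So after constraint 2: D(Y) = {2,3}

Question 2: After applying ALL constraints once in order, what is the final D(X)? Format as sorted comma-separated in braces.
Answer: {}

Derivation:
Constraint 1 (X != U) on D(X)={1,2,3,4,5} D(U)={1,2,4}: no change
Constraint 2 (Y + U = V) on D(Y)={2,3,4,5} D(U)={1,2,4} D(V)={1,2,3,4}: Y {2,3,4,5}->{2,3}; U {1,2,4}->{1,2}; V {1,2,3,4}->{3,4}
Constraint 3 (Y + U = X) on D(Y)={2,3} D(U)={1,2} D(X)={1,2,3,4,5}: X {1,2,3,4,5}->{3,4,5}
Constraint 4 (X < Y) on D(X)={3,4,5} D(Y)={2,3}: X {3,4,5}->{}; Y {2,3}->{}
So after all 4 constraints: D(X) = {}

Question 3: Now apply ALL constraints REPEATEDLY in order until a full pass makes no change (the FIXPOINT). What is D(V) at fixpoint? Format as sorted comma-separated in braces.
Answer: {}

Derivation:
pass 0 (initial): D(V)={1,2,3,4}
pass 1: U {1,2,4}->{1,2}; V {1,2,3,4}->{3,4}; X {1,2,3,4,5}->{}; Y {2,3,4,5}->{}
pass 2: U {1,2}->{}; V {3,4}->{}
pass 3: no change
Fixpoint after 3 passes: D(V) = {}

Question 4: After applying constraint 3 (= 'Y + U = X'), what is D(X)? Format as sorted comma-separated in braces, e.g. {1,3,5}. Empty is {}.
Answer: {3,4,5}

Derivation:
Constraint 1 (X != U) on D(X)={1,2,3,4,5} D(U)={1,2,4}: no change
Constraint 2 (Y + U = V) on D(Y)={2,3,4,5} D(U)={1,2,4} D(V)={1,2,3,4}: Y {2,3,4,5}->{2,3}; U {1,2,4}->{1,2}; V {1,2,3,4}->{3,4}
Constraint 3 (Y + U = X) on D(Y)={2,3} D(U)={1,2} D(X)={1,2,3,4,5}: X {1,2,3,4,5}->{3,4,5}
So after constraint 3: D(X) = {3,4,5}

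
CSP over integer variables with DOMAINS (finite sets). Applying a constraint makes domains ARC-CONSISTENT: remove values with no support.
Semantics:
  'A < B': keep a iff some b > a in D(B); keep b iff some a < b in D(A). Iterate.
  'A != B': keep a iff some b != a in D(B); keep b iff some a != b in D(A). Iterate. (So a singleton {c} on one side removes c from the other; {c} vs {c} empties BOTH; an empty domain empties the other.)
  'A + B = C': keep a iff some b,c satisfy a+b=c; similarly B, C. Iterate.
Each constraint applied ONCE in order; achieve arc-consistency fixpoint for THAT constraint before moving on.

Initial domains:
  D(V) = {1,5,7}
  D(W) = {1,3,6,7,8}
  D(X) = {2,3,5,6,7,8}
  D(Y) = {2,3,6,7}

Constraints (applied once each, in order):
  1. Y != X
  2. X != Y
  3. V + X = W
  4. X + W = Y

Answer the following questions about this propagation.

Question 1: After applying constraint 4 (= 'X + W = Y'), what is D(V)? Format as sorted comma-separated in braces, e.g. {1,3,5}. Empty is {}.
Constraint 1 (Y != X) on D(Y)={2,3,6,7} D(X)={2,3,5,6,7,8}: no change
Constraint 2 (X != Y) on D(X)={2,3,5,6,7,8} D(Y)={2,3,6,7}: no change
Constraint 3 (V + X = W) on D(V)={1,5,7} D(X)={2,3,5,6,7,8} D(W)={1,3,6,7,8}: V {1,5,7}->{1,5}; X {2,3,5,6,7,8}->{2,3,5,6,7}; W {1,3,6,7,8}->{3,6,7,8}
Constraint 4 (X + W = Y) on D(X)={2,3,5,6,7} D(W)={3,6,7,8} D(Y)={2,3,6,7}: X {2,3,5,6,7}->{3}; W {3,6,7,8}->{3}; Y {2,3,6,7}->{6}
So after constraint 4: D(V) = {1,5}

Answer: {1,5}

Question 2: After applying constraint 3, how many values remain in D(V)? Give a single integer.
Answer: 2

Derivation:
Constraint 1 (Y != X) on D(Y)={2,3,6,7} D(X)={2,3,5,6,7,8}: no change
Constraint 2 (X != Y) on D(X)={2,3,5,6,7,8} D(Y)={2,3,6,7}: no change
Constraint 3 (V + X = W) on D(V)={1,5,7} D(X)={2,3,5,6,7,8} D(W)={1,3,6,7,8}: V {1,5,7}->{1,5}; X {2,3,5,6,7,8}->{2,3,5,6,7}; W {1,3,6,7,8}->{3,6,7,8}
So after constraint 3: D(V)={1,5}, size = 2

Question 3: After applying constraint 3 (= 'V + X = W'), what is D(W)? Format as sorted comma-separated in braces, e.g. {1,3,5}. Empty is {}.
Constraint 1 (Y != X) on D(Y)={2,3,6,7} D(X)={2,3,5,6,7,8}: no change
Constraint 2 (X != Y) on D(X)={2,3,5,6,7,8} D(Y)={2,3,6,7}: no change
Constraint 3 (V + X = W) on D(V)={1,5,7} D(X)={2,3,5,6,7,8} D(W)={1,3,6,7,8}: V {1,5,7}->{1,5}; X {2,3,5,6,7,8}->{2,3,5,6,7}; W {1,3,6,7,8}->{3,6,7,8}
So after constraint 3: D(W) = {3,6,7,8}

Answer: {3,6,7,8}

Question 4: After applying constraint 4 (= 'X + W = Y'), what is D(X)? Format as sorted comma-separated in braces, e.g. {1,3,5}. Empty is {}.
Answer: {3}

Derivation:
Constraint 1 (Y != X) on D(Y)={2,3,6,7} D(X)={2,3,5,6,7,8}: no change
Constraint 2 (X != Y) on D(X)={2,3,5,6,7,8} D(Y)={2,3,6,7}: no change
Constraint 3 (V + X = W) on D(V)={1,5,7} D(X)={2,3,5,6,7,8} D(W)={1,3,6,7,8}: V {1,5,7}->{1,5}; X {2,3,5,6,7,8}->{2,3,5,6,7}; W {1,3,6,7,8}->{3,6,7,8}
Constraint 4 (X + W = Y) on D(X)={2,3,5,6,7} D(W)={3,6,7,8} D(Y)={2,3,6,7}: X {2,3,5,6,7}->{3}; W {3,6,7,8}->{3}; Y {2,3,6,7}->{6}
So after constraint 4: D(X) = {3}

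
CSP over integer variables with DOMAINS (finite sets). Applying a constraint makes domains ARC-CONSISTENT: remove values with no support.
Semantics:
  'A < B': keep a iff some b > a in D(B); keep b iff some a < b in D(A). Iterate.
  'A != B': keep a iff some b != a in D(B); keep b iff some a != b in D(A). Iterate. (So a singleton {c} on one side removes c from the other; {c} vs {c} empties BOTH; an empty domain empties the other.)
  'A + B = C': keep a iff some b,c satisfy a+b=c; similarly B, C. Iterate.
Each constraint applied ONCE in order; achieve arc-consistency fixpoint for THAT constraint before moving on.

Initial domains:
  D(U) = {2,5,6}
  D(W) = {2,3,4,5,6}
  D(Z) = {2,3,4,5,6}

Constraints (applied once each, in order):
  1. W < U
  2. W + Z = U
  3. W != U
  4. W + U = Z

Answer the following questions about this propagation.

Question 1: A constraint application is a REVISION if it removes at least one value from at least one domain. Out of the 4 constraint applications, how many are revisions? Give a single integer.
Constraint 1 (W < U) on D(W)={2,3,4,5,6} D(U)={2,5,6}: W {2,3,4,5,6}->{2,3,4,5}; U {2,5,6}->{5,6} => REVISION
Constraint 2 (W + Z = U) on D(W)={2,3,4,5} D(Z)={2,3,4,5,6} D(U)={5,6}: W {2,3,4,5}->{2,3,4}; Z {2,3,4,5,6}->{2,3,4} => REVISION
Constraint 3 (W != U) on D(W)={2,3,4} D(U)={5,6}: no change => not a revision
Constraint 4 (W + U = Z) on D(W)={2,3,4} D(U)={5,6} D(Z)={2,3,4}: W {2,3,4}->{}; U {5,6}->{}; Z {2,3,4}->{} => REVISION
Total revisions = 3

Answer: 3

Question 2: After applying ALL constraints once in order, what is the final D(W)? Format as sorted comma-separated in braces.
Answer: {}

Derivation:
Constraint 1 (W < U) on D(W)={2,3,4,5,6} D(U)={2,5,6}: W {2,3,4,5,6}->{2,3,4,5}; U {2,5,6}->{5,6}
Constraint 2 (W + Z = U) on D(W)={2,3,4,5} D(Z)={2,3,4,5,6} D(U)={5,6}: W {2,3,4,5}->{2,3,4}; Z {2,3,4,5,6}->{2,3,4}
Constraint 3 (W != U) on D(W)={2,3,4} D(U)={5,6}: no change
Constraint 4 (W + U = Z) on D(W)={2,3,4} D(U)={5,6} D(Z)={2,3,4}: W {2,3,4}->{}; U {5,6}->{}; Z {2,3,4}->{}
So after all 4 constraints: D(W) = {}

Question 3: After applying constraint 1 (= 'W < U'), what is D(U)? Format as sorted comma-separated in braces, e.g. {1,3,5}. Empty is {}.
Constraint 1 (W < U) on D(W)={2,3,4,5,6} D(U)={2,5,6}: W {2,3,4,5,6}->{2,3,4,5}; U {2,5,6}->{5,6}
So after constraint 1: D(U) = {5,6}

Answer: {5,6}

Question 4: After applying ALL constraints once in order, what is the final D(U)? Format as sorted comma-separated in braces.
Constraint 1 (W < U) on D(W)={2,3,4,5,6} D(U)={2,5,6}: W {2,3,4,5,6}->{2,3,4,5}; U {2,5,6}->{5,6}
Constraint 2 (W + Z = U) on D(W)={2,3,4,5} D(Z)={2,3,4,5,6} D(U)={5,6}: W {2,3,4,5}->{2,3,4}; Z {2,3,4,5,6}->{2,3,4}
Constraint 3 (W != U) on D(W)={2,3,4} D(U)={5,6}: no change
Constraint 4 (W + U = Z) on D(W)={2,3,4} D(U)={5,6} D(Z)={2,3,4}: W {2,3,4}->{}; U {5,6}->{}; Z {2,3,4}->{}
So after all 4 constraints: D(U) = {}

Answer: {}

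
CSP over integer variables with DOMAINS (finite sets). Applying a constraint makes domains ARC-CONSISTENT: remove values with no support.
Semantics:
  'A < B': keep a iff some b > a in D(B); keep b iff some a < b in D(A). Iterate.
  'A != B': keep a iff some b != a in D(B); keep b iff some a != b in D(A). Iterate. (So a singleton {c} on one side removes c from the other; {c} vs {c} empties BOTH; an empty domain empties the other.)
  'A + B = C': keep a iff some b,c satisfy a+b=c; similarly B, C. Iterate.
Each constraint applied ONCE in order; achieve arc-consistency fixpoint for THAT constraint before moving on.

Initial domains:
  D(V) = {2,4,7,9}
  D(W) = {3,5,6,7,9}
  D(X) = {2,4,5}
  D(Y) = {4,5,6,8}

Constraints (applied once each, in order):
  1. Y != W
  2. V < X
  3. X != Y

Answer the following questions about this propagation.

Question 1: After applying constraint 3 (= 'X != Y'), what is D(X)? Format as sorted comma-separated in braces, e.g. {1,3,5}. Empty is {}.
Answer: {4,5}

Derivation:
Constraint 1 (Y != W) on D(Y)={4,5,6,8} D(W)={3,5,6,7,9}: no change
Constraint 2 (V < X) on D(V)={2,4,7,9} D(X)={2,4,5}: V {2,4,7,9}->{2,4}; X {2,4,5}->{4,5}
Constraint 3 (X != Y) on D(X)={4,5} D(Y)={4,5,6,8}: no change
So after constraint 3: D(X) = {4,5}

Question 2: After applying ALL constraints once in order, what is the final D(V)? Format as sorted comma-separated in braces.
Answer: {2,4}

Derivation:
Constraint 1 (Y != W) on D(Y)={4,5,6,8} D(W)={3,5,6,7,9}: no change
Constraint 2 (V < X) on D(V)={2,4,7,9} D(X)={2,4,5}: V {2,4,7,9}->{2,4}; X {2,4,5}->{4,5}
Constraint 3 (X != Y) on D(X)={4,5} D(Y)={4,5,6,8}: no change
So after all 3 constraints: D(V) = {2,4}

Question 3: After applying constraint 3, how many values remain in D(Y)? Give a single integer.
Answer: 4

Derivation:
Constraint 1 (Y != W) on D(Y)={4,5,6,8} D(W)={3,5,6,7,9}: no change
Constraint 2 (V < X) on D(V)={2,4,7,9} D(X)={2,4,5}: V {2,4,7,9}->{2,4}; X {2,4,5}->{4,5}
Constraint 3 (X != Y) on D(X)={4,5} D(Y)={4,5,6,8}: no change
So after constraint 3: D(Y)={4,5,6,8}, size = 4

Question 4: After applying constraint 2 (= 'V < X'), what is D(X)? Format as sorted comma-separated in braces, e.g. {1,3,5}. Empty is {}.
Constraint 1 (Y != W) on D(Y)={4,5,6,8} D(W)={3,5,6,7,9}: no change
Constraint 2 (V < X) on D(V)={2,4,7,9} D(X)={2,4,5}: V {2,4,7,9}->{2,4}; X {2,4,5}->{4,5}
So after constraint 2: D(X) = {4,5}

Answer: {4,5}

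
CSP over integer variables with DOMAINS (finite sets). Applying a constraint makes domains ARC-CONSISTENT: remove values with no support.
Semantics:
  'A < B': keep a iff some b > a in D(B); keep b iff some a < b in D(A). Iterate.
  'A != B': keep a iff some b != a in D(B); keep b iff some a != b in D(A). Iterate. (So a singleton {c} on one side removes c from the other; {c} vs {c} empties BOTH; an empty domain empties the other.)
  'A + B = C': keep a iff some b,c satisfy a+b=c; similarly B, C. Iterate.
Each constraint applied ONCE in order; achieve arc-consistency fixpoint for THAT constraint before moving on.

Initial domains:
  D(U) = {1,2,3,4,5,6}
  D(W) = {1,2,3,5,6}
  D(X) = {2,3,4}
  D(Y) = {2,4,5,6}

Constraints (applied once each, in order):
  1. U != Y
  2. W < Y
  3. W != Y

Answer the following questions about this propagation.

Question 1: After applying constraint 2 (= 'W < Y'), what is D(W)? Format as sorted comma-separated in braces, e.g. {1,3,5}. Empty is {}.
Answer: {1,2,3,5}

Derivation:
Constraint 1 (U != Y) on D(U)={1,2,3,4,5,6} D(Y)={2,4,5,6}: no change
Constraint 2 (W < Y) on D(W)={1,2,3,5,6} D(Y)={2,4,5,6}: W {1,2,3,5,6}->{1,2,3,5}
So after constraint 2: D(W) = {1,2,3,5}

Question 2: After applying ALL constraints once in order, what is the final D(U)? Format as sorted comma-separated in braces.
Constraint 1 (U != Y) on D(U)={1,2,3,4,5,6} D(Y)={2,4,5,6}: no change
Constraint 2 (W < Y) on D(W)={1,2,3,5,6} D(Y)={2,4,5,6}: W {1,2,3,5,6}->{1,2,3,5}
Constraint 3 (W != Y) on D(W)={1,2,3,5} D(Y)={2,4,5,6}: no change
So after all 3 constraints: D(U) = {1,2,3,4,5,6}

Answer: {1,2,3,4,5,6}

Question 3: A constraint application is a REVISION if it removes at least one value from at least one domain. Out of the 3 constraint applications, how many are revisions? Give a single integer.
Answer: 1

Derivation:
Constraint 1 (U != Y) on D(U)={1,2,3,4,5,6} D(Y)={2,4,5,6}: no change => not a revision
Constraint 2 (W < Y) on D(W)={1,2,3,5,6} D(Y)={2,4,5,6}: W {1,2,3,5,6}->{1,2,3,5} => REVISION
Constraint 3 (W != Y) on D(W)={1,2,3,5} D(Y)={2,4,5,6}: no change => not a revision
Total revisions = 1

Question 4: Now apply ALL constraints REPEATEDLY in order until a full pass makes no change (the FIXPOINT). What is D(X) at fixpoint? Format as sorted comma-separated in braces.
Answer: {2,3,4}

Derivation:
pass 0 (initial): D(X)={2,3,4}
pass 1: W {1,2,3,5,6}->{1,2,3,5}
pass 2: no change
Fixpoint after 2 passes: D(X) = {2,3,4}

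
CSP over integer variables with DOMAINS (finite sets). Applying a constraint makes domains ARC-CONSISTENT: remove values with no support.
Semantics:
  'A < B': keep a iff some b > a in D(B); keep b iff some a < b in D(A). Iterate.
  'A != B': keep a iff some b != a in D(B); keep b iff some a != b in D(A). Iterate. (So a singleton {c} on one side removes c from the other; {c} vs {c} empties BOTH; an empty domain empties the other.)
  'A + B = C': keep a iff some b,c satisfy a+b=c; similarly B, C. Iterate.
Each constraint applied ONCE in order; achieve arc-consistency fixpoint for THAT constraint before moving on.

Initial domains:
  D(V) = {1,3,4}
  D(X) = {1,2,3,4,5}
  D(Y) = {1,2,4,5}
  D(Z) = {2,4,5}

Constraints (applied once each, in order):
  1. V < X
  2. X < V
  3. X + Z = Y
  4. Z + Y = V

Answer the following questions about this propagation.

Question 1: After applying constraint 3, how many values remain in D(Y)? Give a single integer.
Answer: 2

Derivation:
Constraint 1 (V < X) on D(V)={1,3,4} D(X)={1,2,3,4,5}: X {1,2,3,4,5}->{2,3,4,5}
Constraint 2 (X < V) on D(X)={2,3,4,5} D(V)={1,3,4}: X {2,3,4,5}->{2,3}; V {1,3,4}->{3,4}
Constraint 3 (X + Z = Y) on D(X)={2,3} D(Z)={2,4,5} D(Y)={1,2,4,5}: Z {2,4,5}->{2}; Y {1,2,4,5}->{4,5}
So after constraint 3: D(Y)={4,5}, size = 2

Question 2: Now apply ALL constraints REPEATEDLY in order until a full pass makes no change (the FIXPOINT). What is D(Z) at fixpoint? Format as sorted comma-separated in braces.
pass 0 (initial): D(Z)={2,4,5}
pass 1: V {1,3,4}->{}; X {1,2,3,4,5}->{2,3}; Y {1,2,4,5}->{}; Z {2,4,5}->{}
pass 2: X {2,3}->{}
pass 3: no change
Fixpoint after 3 passes: D(Z) = {}

Answer: {}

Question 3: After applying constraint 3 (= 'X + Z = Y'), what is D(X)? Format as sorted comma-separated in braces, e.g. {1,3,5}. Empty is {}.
Constraint 1 (V < X) on D(V)={1,3,4} D(X)={1,2,3,4,5}: X {1,2,3,4,5}->{2,3,4,5}
Constraint 2 (X < V) on D(X)={2,3,4,5} D(V)={1,3,4}: X {2,3,4,5}->{2,3}; V {1,3,4}->{3,4}
Constraint 3 (X + Z = Y) on D(X)={2,3} D(Z)={2,4,5} D(Y)={1,2,4,5}: Z {2,4,5}->{2}; Y {1,2,4,5}->{4,5}
So after constraint 3: D(X) = {2,3}

Answer: {2,3}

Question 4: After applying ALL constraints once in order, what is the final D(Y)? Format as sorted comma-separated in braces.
Constraint 1 (V < X) on D(V)={1,3,4} D(X)={1,2,3,4,5}: X {1,2,3,4,5}->{2,3,4,5}
Constraint 2 (X < V) on D(X)={2,3,4,5} D(V)={1,3,4}: X {2,3,4,5}->{2,3}; V {1,3,4}->{3,4}
Constraint 3 (X + Z = Y) on D(X)={2,3} D(Z)={2,4,5} D(Y)={1,2,4,5}: Z {2,4,5}->{2}; Y {1,2,4,5}->{4,5}
Constraint 4 (Z + Y = V) on D(Z)={2} D(Y)={4,5} D(V)={3,4}: Z {2}->{}; Y {4,5}->{}; V {3,4}->{}
So after all 4 constraints: D(Y) = {}

Answer: {}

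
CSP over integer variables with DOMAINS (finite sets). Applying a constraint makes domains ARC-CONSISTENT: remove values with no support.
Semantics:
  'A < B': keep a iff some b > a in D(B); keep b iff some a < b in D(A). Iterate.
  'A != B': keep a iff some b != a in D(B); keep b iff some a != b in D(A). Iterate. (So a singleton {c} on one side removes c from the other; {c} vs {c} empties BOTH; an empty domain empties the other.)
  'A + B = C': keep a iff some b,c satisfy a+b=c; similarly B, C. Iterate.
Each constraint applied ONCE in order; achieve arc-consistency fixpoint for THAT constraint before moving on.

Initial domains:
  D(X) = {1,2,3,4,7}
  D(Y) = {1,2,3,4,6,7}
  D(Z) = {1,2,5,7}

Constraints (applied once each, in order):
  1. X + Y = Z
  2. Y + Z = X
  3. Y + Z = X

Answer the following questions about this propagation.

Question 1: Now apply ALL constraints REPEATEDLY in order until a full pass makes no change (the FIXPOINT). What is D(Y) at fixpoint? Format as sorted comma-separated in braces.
Answer: {}

Derivation:
pass 0 (initial): D(Y)={1,2,3,4,6,7}
pass 1: X {1,2,3,4,7}->{3,4}; Y {1,2,3,4,6,7}->{1,2}; Z {1,2,5,7}->{2}
pass 2: X {3,4}->{}; Y {1,2}->{}; Z {2}->{}
pass 3: no change
Fixpoint after 3 passes: D(Y) = {}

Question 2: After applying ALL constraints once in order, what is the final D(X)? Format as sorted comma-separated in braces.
Constraint 1 (X + Y = Z) on D(X)={1,2,3,4,7} D(Y)={1,2,3,4,6,7} D(Z)={1,2,5,7}: X {1,2,3,4,7}->{1,2,3,4}; Y {1,2,3,4,6,7}->{1,2,3,4,6}; Z {1,2,5,7}->{2,5,7}
Constraint 2 (Y + Z = X) on D(Y)={1,2,3,4,6} D(Z)={2,5,7} D(X)={1,2,3,4}: Y {1,2,3,4,6}->{1,2}; Z {2,5,7}->{2}; X {1,2,3,4}->{3,4}
Constraint 3 (Y + Z = X) on D(Y)={1,2} D(Z)={2} D(X)={3,4}: no change
So after all 3 constraints: D(X) = {3,4}

Answer: {3,4}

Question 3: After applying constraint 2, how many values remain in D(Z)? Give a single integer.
Constraint 1 (X + Y = Z) on D(X)={1,2,3,4,7} D(Y)={1,2,3,4,6,7} D(Z)={1,2,5,7}: X {1,2,3,4,7}->{1,2,3,4}; Y {1,2,3,4,6,7}->{1,2,3,4,6}; Z {1,2,5,7}->{2,5,7}
Constraint 2 (Y + Z = X) on D(Y)={1,2,3,4,6} D(Z)={2,5,7} D(X)={1,2,3,4}: Y {1,2,3,4,6}->{1,2}; Z {2,5,7}->{2}; X {1,2,3,4}->{3,4}
So after constraint 2: D(Z)={2}, size = 1

Answer: 1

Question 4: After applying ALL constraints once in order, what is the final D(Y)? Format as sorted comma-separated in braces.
Answer: {1,2}

Derivation:
Constraint 1 (X + Y = Z) on D(X)={1,2,3,4,7} D(Y)={1,2,3,4,6,7} D(Z)={1,2,5,7}: X {1,2,3,4,7}->{1,2,3,4}; Y {1,2,3,4,6,7}->{1,2,3,4,6}; Z {1,2,5,7}->{2,5,7}
Constraint 2 (Y + Z = X) on D(Y)={1,2,3,4,6} D(Z)={2,5,7} D(X)={1,2,3,4}: Y {1,2,3,4,6}->{1,2}; Z {2,5,7}->{2}; X {1,2,3,4}->{3,4}
Constraint 3 (Y + Z = X) on D(Y)={1,2} D(Z)={2} D(X)={3,4}: no change
So after all 3 constraints: D(Y) = {1,2}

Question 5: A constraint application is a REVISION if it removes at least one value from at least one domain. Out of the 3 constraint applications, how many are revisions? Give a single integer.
Constraint 1 (X + Y = Z) on D(X)={1,2,3,4,7} D(Y)={1,2,3,4,6,7} D(Z)={1,2,5,7}: X {1,2,3,4,7}->{1,2,3,4}; Y {1,2,3,4,6,7}->{1,2,3,4,6}; Z {1,2,5,7}->{2,5,7} => REVISION
Constraint 2 (Y + Z = X) on D(Y)={1,2,3,4,6} D(Z)={2,5,7} D(X)={1,2,3,4}: Y {1,2,3,4,6}->{1,2}; Z {2,5,7}->{2}; X {1,2,3,4}->{3,4} => REVISION
Constraint 3 (Y + Z = X) on D(Y)={1,2} D(Z)={2} D(X)={3,4}: no change => not a revision
Total revisions = 2

Answer: 2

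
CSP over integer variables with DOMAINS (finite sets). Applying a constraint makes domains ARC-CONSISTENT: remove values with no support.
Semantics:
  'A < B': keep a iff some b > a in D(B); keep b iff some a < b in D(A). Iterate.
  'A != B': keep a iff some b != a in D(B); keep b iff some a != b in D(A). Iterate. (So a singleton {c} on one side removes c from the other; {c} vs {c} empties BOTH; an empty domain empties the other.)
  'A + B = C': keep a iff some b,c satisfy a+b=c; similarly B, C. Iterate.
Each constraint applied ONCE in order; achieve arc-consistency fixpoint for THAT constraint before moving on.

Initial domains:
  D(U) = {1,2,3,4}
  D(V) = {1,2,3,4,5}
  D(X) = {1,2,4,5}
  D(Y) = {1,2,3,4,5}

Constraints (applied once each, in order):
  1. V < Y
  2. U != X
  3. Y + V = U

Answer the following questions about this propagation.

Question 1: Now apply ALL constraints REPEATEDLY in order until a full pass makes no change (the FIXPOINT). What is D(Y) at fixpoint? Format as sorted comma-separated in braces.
pass 0 (initial): D(Y)={1,2,3,4,5}
pass 1: U {1,2,3,4}->{3,4}; V {1,2,3,4,5}->{1,2}; Y {1,2,3,4,5}->{2,3}
pass 2: no change
Fixpoint after 2 passes: D(Y) = {2,3}

Answer: {2,3}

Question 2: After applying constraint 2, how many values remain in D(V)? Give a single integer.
Constraint 1 (V < Y) on D(V)={1,2,3,4,5} D(Y)={1,2,3,4,5}: V {1,2,3,4,5}->{1,2,3,4}; Y {1,2,3,4,5}->{2,3,4,5}
Constraint 2 (U != X) on D(U)={1,2,3,4} D(X)={1,2,4,5}: no change
So after constraint 2: D(V)={1,2,3,4}, size = 4

Answer: 4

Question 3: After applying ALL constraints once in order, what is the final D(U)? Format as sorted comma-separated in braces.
Answer: {3,4}

Derivation:
Constraint 1 (V < Y) on D(V)={1,2,3,4,5} D(Y)={1,2,3,4,5}: V {1,2,3,4,5}->{1,2,3,4}; Y {1,2,3,4,5}->{2,3,4,5}
Constraint 2 (U != X) on D(U)={1,2,3,4} D(X)={1,2,4,5}: no change
Constraint 3 (Y + V = U) on D(Y)={2,3,4,5} D(V)={1,2,3,4} D(U)={1,2,3,4}: Y {2,3,4,5}->{2,3}; V {1,2,3,4}->{1,2}; U {1,2,3,4}->{3,4}
So after all 3 constraints: D(U) = {3,4}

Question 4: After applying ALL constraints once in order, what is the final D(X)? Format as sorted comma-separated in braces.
Answer: {1,2,4,5}

Derivation:
Constraint 1 (V < Y) on D(V)={1,2,3,4,5} D(Y)={1,2,3,4,5}: V {1,2,3,4,5}->{1,2,3,4}; Y {1,2,3,4,5}->{2,3,4,5}
Constraint 2 (U != X) on D(U)={1,2,3,4} D(X)={1,2,4,5}: no change
Constraint 3 (Y + V = U) on D(Y)={2,3,4,5} D(V)={1,2,3,4} D(U)={1,2,3,4}: Y {2,3,4,5}->{2,3}; V {1,2,3,4}->{1,2}; U {1,2,3,4}->{3,4}
So after all 3 constraints: D(X) = {1,2,4,5}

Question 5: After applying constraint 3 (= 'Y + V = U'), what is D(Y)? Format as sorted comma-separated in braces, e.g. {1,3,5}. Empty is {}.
Constraint 1 (V < Y) on D(V)={1,2,3,4,5} D(Y)={1,2,3,4,5}: V {1,2,3,4,5}->{1,2,3,4}; Y {1,2,3,4,5}->{2,3,4,5}
Constraint 2 (U != X) on D(U)={1,2,3,4} D(X)={1,2,4,5}: no change
Constraint 3 (Y + V = U) on D(Y)={2,3,4,5} D(V)={1,2,3,4} D(U)={1,2,3,4}: Y {2,3,4,5}->{2,3}; V {1,2,3,4}->{1,2}; U {1,2,3,4}->{3,4}
So after constraint 3: D(Y) = {2,3}

Answer: {2,3}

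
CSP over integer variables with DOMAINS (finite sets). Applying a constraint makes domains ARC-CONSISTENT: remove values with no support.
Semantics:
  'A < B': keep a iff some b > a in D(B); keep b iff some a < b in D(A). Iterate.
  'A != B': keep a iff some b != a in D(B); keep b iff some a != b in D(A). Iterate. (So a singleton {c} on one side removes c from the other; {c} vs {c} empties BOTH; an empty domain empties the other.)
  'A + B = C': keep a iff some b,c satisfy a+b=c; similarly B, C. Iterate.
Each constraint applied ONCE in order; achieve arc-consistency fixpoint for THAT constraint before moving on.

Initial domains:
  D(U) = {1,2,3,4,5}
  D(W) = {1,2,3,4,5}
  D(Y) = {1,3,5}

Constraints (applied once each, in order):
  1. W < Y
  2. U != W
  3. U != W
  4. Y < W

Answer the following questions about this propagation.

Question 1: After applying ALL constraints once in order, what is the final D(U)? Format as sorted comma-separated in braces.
Constraint 1 (W < Y) on D(W)={1,2,3,4,5} D(Y)={1,3,5}: W {1,2,3,4,5}->{1,2,3,4}; Y {1,3,5}->{3,5}
Constraint 2 (U != W) on D(U)={1,2,3,4,5} D(W)={1,2,3,4}: no change
Constraint 3 (U != W) on D(U)={1,2,3,4,5} D(W)={1,2,3,4}: no change
Constraint 4 (Y < W) on D(Y)={3,5} D(W)={1,2,3,4}: Y {3,5}->{3}; W {1,2,3,4}->{4}
So after all 4 constraints: D(U) = {1,2,3,4,5}

Answer: {1,2,3,4,5}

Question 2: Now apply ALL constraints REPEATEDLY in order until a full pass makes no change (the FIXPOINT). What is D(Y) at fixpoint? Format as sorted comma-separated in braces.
Answer: {}

Derivation:
pass 0 (initial): D(Y)={1,3,5}
pass 1: W {1,2,3,4,5}->{4}; Y {1,3,5}->{3}
pass 2: U {1,2,3,4,5}->{}; W {4}->{}; Y {3}->{}
pass 3: no change
Fixpoint after 3 passes: D(Y) = {}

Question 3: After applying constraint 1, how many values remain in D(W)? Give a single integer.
Answer: 4

Derivation:
Constraint 1 (W < Y) on D(W)={1,2,3,4,5} D(Y)={1,3,5}: W {1,2,3,4,5}->{1,2,3,4}; Y {1,3,5}->{3,5}
So after constraint 1: D(W)={1,2,3,4}, size = 4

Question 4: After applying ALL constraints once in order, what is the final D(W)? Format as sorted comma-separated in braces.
Constraint 1 (W < Y) on D(W)={1,2,3,4,5} D(Y)={1,3,5}: W {1,2,3,4,5}->{1,2,3,4}; Y {1,3,5}->{3,5}
Constraint 2 (U != W) on D(U)={1,2,3,4,5} D(W)={1,2,3,4}: no change
Constraint 3 (U != W) on D(U)={1,2,3,4,5} D(W)={1,2,3,4}: no change
Constraint 4 (Y < W) on D(Y)={3,5} D(W)={1,2,3,4}: Y {3,5}->{3}; W {1,2,3,4}->{4}
So after all 4 constraints: D(W) = {4}

Answer: {4}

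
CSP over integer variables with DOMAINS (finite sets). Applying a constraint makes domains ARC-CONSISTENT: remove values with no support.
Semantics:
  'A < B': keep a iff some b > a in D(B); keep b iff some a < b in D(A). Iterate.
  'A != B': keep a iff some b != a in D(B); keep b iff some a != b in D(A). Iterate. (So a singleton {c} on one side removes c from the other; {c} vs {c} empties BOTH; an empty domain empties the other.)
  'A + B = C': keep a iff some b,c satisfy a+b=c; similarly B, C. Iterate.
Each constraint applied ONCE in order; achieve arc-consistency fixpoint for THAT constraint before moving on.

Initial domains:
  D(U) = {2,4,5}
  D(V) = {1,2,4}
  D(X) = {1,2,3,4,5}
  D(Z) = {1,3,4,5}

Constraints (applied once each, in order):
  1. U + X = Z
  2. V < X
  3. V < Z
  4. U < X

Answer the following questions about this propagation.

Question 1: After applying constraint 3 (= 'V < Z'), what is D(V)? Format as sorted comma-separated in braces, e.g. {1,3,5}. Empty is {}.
Answer: {1,2}

Derivation:
Constraint 1 (U + X = Z) on D(U)={2,4,5} D(X)={1,2,3,4,5} D(Z)={1,3,4,5}: U {2,4,5}->{2,4}; X {1,2,3,4,5}->{1,2,3}; Z {1,3,4,5}->{3,4,5}
Constraint 2 (V < X) on D(V)={1,2,4} D(X)={1,2,3}: V {1,2,4}->{1,2}; X {1,2,3}->{2,3}
Constraint 3 (V < Z) on D(V)={1,2} D(Z)={3,4,5}: no change
So after constraint 3: D(V) = {1,2}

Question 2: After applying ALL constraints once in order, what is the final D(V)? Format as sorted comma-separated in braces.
Constraint 1 (U + X = Z) on D(U)={2,4,5} D(X)={1,2,3,4,5} D(Z)={1,3,4,5}: U {2,4,5}->{2,4}; X {1,2,3,4,5}->{1,2,3}; Z {1,3,4,5}->{3,4,5}
Constraint 2 (V < X) on D(V)={1,2,4} D(X)={1,2,3}: V {1,2,4}->{1,2}; X {1,2,3}->{2,3}
Constraint 3 (V < Z) on D(V)={1,2} D(Z)={3,4,5}: no change
Constraint 4 (U < X) on D(U)={2,4} D(X)={2,3}: U {2,4}->{2}; X {2,3}->{3}
So after all 4 constraints: D(V) = {1,2}

Answer: {1,2}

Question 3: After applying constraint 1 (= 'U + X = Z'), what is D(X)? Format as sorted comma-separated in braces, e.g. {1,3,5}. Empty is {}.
Answer: {1,2,3}

Derivation:
Constraint 1 (U + X = Z) on D(U)={2,4,5} D(X)={1,2,3,4,5} D(Z)={1,3,4,5}: U {2,4,5}->{2,4}; X {1,2,3,4,5}->{1,2,3}; Z {1,3,4,5}->{3,4,5}
So after constraint 1: D(X) = {1,2,3}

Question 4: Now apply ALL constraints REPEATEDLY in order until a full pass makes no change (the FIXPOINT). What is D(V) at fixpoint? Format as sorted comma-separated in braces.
Answer: {1,2}

Derivation:
pass 0 (initial): D(V)={1,2,4}
pass 1: U {2,4,5}->{2}; V {1,2,4}->{1,2}; X {1,2,3,4,5}->{3}; Z {1,3,4,5}->{3,4,5}
pass 2: Z {3,4,5}->{5}
pass 3: no change
Fixpoint after 3 passes: D(V) = {1,2}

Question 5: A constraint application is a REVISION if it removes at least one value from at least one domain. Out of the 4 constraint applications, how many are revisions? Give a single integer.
Answer: 3

Derivation:
Constraint 1 (U + X = Z) on D(U)={2,4,5} D(X)={1,2,3,4,5} D(Z)={1,3,4,5}: U {2,4,5}->{2,4}; X {1,2,3,4,5}->{1,2,3}; Z {1,3,4,5}->{3,4,5} => REVISION
Constraint 2 (V < X) on D(V)={1,2,4} D(X)={1,2,3}: V {1,2,4}->{1,2}; X {1,2,3}->{2,3} => REVISION
Constraint 3 (V < Z) on D(V)={1,2} D(Z)={3,4,5}: no change => not a revision
Constraint 4 (U < X) on D(U)={2,4} D(X)={2,3}: U {2,4}->{2}; X {2,3}->{3} => REVISION
Total revisions = 3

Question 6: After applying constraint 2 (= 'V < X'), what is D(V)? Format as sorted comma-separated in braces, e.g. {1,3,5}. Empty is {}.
Answer: {1,2}

Derivation:
Constraint 1 (U + X = Z) on D(U)={2,4,5} D(X)={1,2,3,4,5} D(Z)={1,3,4,5}: U {2,4,5}->{2,4}; X {1,2,3,4,5}->{1,2,3}; Z {1,3,4,5}->{3,4,5}
Constraint 2 (V < X) on D(V)={1,2,4} D(X)={1,2,3}: V {1,2,4}->{1,2}; X {1,2,3}->{2,3}
So after constraint 2: D(V) = {1,2}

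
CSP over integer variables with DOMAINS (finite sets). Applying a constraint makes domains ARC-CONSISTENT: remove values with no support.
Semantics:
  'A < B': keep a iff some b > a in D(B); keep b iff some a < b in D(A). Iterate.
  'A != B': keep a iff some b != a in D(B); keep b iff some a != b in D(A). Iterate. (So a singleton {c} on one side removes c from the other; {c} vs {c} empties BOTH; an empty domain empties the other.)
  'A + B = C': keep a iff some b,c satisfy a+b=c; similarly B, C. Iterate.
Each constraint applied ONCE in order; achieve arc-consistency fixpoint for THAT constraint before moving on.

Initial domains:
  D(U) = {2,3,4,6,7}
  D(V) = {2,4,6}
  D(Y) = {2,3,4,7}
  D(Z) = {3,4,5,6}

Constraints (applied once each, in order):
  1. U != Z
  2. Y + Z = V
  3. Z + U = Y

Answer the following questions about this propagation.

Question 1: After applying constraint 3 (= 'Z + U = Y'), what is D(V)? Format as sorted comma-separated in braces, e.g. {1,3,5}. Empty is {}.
Answer: {6}

Derivation:
Constraint 1 (U != Z) on D(U)={2,3,4,6,7} D(Z)={3,4,5,6}: no change
Constraint 2 (Y + Z = V) on D(Y)={2,3,4,7} D(Z)={3,4,5,6} D(V)={2,4,6}: Y {2,3,4,7}->{2,3}; Z {3,4,5,6}->{3,4}; V {2,4,6}->{6}
Constraint 3 (Z + U = Y) on D(Z)={3,4} D(U)={2,3,4,6,7} D(Y)={2,3}: Z {3,4}->{}; U {2,3,4,6,7}->{}; Y {2,3}->{}
So after constraint 3: D(V) = {6}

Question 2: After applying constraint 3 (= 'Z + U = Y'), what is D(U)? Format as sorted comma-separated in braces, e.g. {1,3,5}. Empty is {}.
Constraint 1 (U != Z) on D(U)={2,3,4,6,7} D(Z)={3,4,5,6}: no change
Constraint 2 (Y + Z = V) on D(Y)={2,3,4,7} D(Z)={3,4,5,6} D(V)={2,4,6}: Y {2,3,4,7}->{2,3}; Z {3,4,5,6}->{3,4}; V {2,4,6}->{6}
Constraint 3 (Z + U = Y) on D(Z)={3,4} D(U)={2,3,4,6,7} D(Y)={2,3}: Z {3,4}->{}; U {2,3,4,6,7}->{}; Y {2,3}->{}
So after constraint 3: D(U) = {}

Answer: {}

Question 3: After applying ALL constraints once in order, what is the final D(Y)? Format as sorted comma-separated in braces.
Answer: {}

Derivation:
Constraint 1 (U != Z) on D(U)={2,3,4,6,7} D(Z)={3,4,5,6}: no change
Constraint 2 (Y + Z = V) on D(Y)={2,3,4,7} D(Z)={3,4,5,6} D(V)={2,4,6}: Y {2,3,4,7}->{2,3}; Z {3,4,5,6}->{3,4}; V {2,4,6}->{6}
Constraint 3 (Z + U = Y) on D(Z)={3,4} D(U)={2,3,4,6,7} D(Y)={2,3}: Z {3,4}->{}; U {2,3,4,6,7}->{}; Y {2,3}->{}
So after all 3 constraints: D(Y) = {}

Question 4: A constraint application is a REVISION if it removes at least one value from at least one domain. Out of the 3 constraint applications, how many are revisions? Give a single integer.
Answer: 2

Derivation:
Constraint 1 (U != Z) on D(U)={2,3,4,6,7} D(Z)={3,4,5,6}: no change => not a revision
Constraint 2 (Y + Z = V) on D(Y)={2,3,4,7} D(Z)={3,4,5,6} D(V)={2,4,6}: Y {2,3,4,7}->{2,3}; Z {3,4,5,6}->{3,4}; V {2,4,6}->{6} => REVISION
Constraint 3 (Z + U = Y) on D(Z)={3,4} D(U)={2,3,4,6,7} D(Y)={2,3}: Z {3,4}->{}; U {2,3,4,6,7}->{}; Y {2,3}->{} => REVISION
Total revisions = 2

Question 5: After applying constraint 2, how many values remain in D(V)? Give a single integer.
Constraint 1 (U != Z) on D(U)={2,3,4,6,7} D(Z)={3,4,5,6}: no change
Constraint 2 (Y + Z = V) on D(Y)={2,3,4,7} D(Z)={3,4,5,6} D(V)={2,4,6}: Y {2,3,4,7}->{2,3}; Z {3,4,5,6}->{3,4}; V {2,4,6}->{6}
So after constraint 2: D(V)={6}, size = 1

Answer: 1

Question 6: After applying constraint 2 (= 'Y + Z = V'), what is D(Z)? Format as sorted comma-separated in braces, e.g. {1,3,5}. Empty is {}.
Answer: {3,4}

Derivation:
Constraint 1 (U != Z) on D(U)={2,3,4,6,7} D(Z)={3,4,5,6}: no change
Constraint 2 (Y + Z = V) on D(Y)={2,3,4,7} D(Z)={3,4,5,6} D(V)={2,4,6}: Y {2,3,4,7}->{2,3}; Z {3,4,5,6}->{3,4}; V {2,4,6}->{6}
So after constraint 2: D(Z) = {3,4}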